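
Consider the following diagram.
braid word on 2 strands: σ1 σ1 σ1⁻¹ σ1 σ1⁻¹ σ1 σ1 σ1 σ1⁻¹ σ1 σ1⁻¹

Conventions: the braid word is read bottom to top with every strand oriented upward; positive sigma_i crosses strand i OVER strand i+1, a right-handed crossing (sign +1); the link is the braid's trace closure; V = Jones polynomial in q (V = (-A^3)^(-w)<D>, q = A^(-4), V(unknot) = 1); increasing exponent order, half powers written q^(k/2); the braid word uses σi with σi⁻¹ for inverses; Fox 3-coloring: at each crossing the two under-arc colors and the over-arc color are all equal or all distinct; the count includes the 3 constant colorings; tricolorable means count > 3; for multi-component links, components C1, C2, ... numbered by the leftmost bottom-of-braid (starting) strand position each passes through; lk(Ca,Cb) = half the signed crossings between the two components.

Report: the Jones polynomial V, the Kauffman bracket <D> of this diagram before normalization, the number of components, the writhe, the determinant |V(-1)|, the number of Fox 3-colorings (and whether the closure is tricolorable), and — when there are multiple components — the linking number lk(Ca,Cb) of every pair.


V(q) = q + q^3 - q^4
bracket: A^-7 - A^-3 - A^5, w = +3
1 component, writhe +3, over 11 crossings
det 3, colorings 9 of 3^11 — tricolorable
observation: the span of V is 3, forcing >= 3 crossings in any diagram


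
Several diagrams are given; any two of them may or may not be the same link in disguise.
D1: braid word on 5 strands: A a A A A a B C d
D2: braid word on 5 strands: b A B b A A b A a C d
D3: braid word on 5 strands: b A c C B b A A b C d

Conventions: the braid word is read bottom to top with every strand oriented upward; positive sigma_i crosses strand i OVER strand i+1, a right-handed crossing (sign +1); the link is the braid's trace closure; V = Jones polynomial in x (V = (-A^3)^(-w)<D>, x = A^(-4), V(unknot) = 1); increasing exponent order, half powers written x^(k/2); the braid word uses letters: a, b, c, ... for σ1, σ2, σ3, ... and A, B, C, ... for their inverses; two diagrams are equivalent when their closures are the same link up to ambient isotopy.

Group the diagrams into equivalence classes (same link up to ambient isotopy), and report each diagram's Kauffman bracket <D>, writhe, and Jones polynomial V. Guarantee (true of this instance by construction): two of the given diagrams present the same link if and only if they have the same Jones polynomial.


classes: {D1} | {D2, D3}
V(D1) = -x^(-5/2) - x^(-1/2)  [9 crossings, <D> = A^-7 + A, w = -3]
V(D2) = x^(-7/2) - x^(-5/2) + x^(-3/2) - 2x^(-1/2) - x^(3/2)  [11 crossings, <D> = A^-9 + 2A^-1 - A^3 + A^7 - A^11, w = -1]
D3 (bracket A^-9 + 2A^-1 - A^3 + A^7 - A^11; 11 crossings at w = -1): V = x^(-7/2) - x^(-5/2) + x^(-3/2) - 2x^(-1/2) - x^(3/2)
note: 2 values of V(x) split the 3 diagrams


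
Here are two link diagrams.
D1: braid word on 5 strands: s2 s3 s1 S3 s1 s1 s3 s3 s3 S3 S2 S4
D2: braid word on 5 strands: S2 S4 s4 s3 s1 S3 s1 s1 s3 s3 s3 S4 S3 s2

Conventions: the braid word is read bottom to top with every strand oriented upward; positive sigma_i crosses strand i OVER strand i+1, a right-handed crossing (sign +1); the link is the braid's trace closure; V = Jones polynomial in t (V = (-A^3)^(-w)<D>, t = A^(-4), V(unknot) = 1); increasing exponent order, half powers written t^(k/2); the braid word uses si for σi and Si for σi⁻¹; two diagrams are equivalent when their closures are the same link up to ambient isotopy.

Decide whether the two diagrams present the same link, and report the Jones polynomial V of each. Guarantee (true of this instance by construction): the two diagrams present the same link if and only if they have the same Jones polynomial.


equivalent: yes
V(D1) = t + t^2 + 2t^3 + t^4 - t^7  (w +4, c 12, <D> = -A^-16 + A^-4 + 2 + A^4 + A^8)
V(D2) = t + t^2 + 2t^3 + t^4 - t^7  [14 crossings, <D> = -A^-16 + A^-4 + 2 + A^4 + A^8, w = +4]
key observation: one V(t) for all 2 diagrams — one class (guaranteed)


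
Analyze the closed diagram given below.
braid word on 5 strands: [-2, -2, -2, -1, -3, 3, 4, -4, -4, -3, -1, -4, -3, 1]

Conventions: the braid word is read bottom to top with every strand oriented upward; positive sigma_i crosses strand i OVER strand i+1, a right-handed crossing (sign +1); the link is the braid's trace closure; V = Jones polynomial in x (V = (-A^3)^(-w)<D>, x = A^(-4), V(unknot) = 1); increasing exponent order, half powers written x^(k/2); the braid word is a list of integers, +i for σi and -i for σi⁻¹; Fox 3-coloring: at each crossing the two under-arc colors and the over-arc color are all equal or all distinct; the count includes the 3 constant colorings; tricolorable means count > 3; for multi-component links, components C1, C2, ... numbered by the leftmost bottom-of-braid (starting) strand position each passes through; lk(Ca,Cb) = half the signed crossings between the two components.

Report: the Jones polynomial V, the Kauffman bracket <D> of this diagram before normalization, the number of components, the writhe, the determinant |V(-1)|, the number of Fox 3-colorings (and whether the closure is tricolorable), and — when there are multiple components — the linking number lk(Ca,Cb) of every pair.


V(x) = x^-8 - 2x^-7 + x^-6 - 2x^-5 + 2x^-4 + x^-2
bracket: A^-16 + 2A^-8 - 2A^-4 + 1 - 2A^4 + A^8, w = -8
1 component, writhe -8, over 14 crossings
det 9, colorings 27 of 3^14 — tricolorable
observation: det 9 = |V(-1)|; divisible by 3, so tricolorable


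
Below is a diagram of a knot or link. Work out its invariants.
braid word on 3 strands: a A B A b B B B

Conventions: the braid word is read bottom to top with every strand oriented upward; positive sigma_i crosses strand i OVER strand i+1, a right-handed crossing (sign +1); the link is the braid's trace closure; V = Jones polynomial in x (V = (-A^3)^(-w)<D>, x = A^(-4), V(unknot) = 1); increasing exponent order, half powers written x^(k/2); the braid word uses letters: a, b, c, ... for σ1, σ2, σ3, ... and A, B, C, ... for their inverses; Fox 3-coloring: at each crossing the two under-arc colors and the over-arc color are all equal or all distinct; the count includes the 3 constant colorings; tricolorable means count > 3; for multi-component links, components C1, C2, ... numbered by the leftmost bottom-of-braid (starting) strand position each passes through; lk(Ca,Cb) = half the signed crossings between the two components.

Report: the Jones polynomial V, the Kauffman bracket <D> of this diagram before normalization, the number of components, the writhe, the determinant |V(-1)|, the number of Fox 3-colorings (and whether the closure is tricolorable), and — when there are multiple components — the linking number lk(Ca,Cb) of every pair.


Jones polynomial: V(x) = -x^-4 + x^-3 + x^-1
<D> = A^-8 + 1 - A^4; writhe -4
components 1, writhe -4 (8 crossings)
3-colorings: 9 of 3^8, det 3 — tricolorable
note: det 3 = |V(-1)|; divisible by 3, so tricolorable


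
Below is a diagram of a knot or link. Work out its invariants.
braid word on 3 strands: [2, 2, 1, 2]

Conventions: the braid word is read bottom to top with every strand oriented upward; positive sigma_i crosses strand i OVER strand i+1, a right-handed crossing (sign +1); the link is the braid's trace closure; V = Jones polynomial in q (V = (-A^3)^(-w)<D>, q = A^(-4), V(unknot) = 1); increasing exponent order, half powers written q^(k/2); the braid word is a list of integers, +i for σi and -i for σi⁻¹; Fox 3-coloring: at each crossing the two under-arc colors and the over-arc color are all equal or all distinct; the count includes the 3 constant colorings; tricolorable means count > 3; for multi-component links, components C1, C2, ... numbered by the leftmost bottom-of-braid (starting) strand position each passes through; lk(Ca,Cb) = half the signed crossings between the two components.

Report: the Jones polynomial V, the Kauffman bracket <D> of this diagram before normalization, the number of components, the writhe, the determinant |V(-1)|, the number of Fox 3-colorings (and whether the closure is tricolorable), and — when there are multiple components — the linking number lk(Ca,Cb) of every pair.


V(q) = q + q^3 - q^4
bracket: -A^-4 + 1 + A^8, w = +4
1 component, writhe +4, over 4 crossings
det 3, colorings 9 of 3^4 — tricolorable
observation: V spans 3 powers of q: at least 3 crossings in any diagram


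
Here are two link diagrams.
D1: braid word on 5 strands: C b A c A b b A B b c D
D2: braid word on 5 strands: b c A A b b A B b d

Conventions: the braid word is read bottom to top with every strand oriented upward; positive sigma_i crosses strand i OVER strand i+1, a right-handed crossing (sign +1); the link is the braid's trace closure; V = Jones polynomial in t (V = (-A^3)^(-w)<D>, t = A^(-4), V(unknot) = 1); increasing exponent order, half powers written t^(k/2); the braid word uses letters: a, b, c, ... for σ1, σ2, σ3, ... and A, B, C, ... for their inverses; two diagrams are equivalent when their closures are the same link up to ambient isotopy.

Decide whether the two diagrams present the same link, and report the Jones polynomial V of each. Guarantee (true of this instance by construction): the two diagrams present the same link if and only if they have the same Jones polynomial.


same link: yes
V(D1) = -t^-3 + 2t^-2 - 2t^-1 + 3 - 2t + 2t^2 - t^3  [12 crossings, <D> = -A^-12 + 2A^-8 - 2A^-4 + 3 - 2A^4 + 2A^8 - A^12, w = 0]
D2 (bracket -A^-6 + 2A^-2 - 2A^2 + 3A^6 - 2A^10 + 2A^14 - A^18; 10 crossings at w = +2): V = -t^-3 + 2t^-2 - 2t^-1 + 3 - 2t + 2t^2 - t^3
note: D2 (10 crossings) and D1 (12) are Markov-related braid presentations


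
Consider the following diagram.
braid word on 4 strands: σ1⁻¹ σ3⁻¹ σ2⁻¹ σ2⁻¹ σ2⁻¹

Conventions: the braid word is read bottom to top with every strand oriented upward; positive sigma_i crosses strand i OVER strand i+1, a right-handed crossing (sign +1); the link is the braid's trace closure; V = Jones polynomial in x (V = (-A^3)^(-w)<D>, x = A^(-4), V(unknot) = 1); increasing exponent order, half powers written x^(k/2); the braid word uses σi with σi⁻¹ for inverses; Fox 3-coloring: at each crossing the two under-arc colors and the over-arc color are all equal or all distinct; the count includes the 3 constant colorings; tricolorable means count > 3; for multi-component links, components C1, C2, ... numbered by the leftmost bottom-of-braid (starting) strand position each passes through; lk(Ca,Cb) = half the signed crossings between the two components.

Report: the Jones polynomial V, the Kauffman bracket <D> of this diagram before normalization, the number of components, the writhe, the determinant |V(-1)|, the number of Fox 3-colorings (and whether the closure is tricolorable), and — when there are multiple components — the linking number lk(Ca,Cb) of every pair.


V(x) = -x^-4 + x^-3 + x^-1
bracket: -A^-11 - A^-3 + A, w = -5
1 component, writhe -5, over 5 crossings
det 3, colorings 9 of 3^5 — tricolorable
observation: the span of V is 3, forcing >= 3 crossings in any diagram


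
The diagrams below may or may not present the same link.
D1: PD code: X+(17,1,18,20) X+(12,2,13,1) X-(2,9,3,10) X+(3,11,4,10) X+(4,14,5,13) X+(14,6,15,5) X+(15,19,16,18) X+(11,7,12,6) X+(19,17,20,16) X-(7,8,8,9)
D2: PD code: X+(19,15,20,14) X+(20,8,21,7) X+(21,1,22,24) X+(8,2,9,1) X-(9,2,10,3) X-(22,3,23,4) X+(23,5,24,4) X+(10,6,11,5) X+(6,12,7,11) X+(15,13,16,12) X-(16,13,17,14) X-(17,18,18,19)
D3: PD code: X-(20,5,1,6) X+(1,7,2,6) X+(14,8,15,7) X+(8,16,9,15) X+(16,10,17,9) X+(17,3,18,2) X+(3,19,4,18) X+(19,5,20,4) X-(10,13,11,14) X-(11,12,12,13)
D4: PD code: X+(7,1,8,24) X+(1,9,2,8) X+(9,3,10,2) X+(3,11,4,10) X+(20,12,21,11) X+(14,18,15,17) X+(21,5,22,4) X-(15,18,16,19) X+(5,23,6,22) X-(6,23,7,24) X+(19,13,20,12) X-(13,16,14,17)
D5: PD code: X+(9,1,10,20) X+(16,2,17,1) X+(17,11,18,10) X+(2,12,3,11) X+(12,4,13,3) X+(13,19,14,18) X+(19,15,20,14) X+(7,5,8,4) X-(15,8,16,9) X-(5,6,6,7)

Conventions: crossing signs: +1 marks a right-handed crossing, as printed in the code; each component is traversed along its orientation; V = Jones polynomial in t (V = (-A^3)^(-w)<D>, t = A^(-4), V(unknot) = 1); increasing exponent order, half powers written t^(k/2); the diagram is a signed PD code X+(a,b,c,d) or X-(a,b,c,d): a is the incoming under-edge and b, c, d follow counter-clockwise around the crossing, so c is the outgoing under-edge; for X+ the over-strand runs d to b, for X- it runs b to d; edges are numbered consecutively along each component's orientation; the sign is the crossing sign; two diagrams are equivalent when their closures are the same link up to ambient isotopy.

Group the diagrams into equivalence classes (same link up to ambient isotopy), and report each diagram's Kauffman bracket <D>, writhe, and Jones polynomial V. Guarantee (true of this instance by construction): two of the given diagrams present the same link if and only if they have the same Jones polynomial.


classes: {D1, D3, D5} | {D2} | {D4}
V(D1) = t^2 + 2t^4 - 2t^5 + t^6 - 2t^7 + t^8  [10 crossings, <D> = A^-14 - 2A^-10 + A^-6 - 2A^-2 + 2A^2 + A^10, w = +6]
V(D2) = t + t^3 - t^4  (w +4, c 12, <D> = -A^-4 + 1 + A^8)
V(D3) = t^2 + 2t^4 - 2t^5 + t^6 - 2t^7 + t^8  (w +4, c 10, <D> = A^-20 - 2A^-16 + A^-12 - 2A^-8 + 2A^-4 + A^4)
V(D4) = t^2 + t^4 - t^5 + t^6 - t^7  [12 crossings, <D> = -A^-10 + A^-6 - A^-2 + A^2 + A^10, w = +6]
V(D5) = t^2 + 2t^4 - 2t^5 + t^6 - 2t^7 + t^8  [10 crossings, <D> = A^-14 - 2A^-10 + A^-6 - 2A^-2 + 2A^2 + A^10, w = +6]
insight: 3 values of V(t) split the 5 diagrams


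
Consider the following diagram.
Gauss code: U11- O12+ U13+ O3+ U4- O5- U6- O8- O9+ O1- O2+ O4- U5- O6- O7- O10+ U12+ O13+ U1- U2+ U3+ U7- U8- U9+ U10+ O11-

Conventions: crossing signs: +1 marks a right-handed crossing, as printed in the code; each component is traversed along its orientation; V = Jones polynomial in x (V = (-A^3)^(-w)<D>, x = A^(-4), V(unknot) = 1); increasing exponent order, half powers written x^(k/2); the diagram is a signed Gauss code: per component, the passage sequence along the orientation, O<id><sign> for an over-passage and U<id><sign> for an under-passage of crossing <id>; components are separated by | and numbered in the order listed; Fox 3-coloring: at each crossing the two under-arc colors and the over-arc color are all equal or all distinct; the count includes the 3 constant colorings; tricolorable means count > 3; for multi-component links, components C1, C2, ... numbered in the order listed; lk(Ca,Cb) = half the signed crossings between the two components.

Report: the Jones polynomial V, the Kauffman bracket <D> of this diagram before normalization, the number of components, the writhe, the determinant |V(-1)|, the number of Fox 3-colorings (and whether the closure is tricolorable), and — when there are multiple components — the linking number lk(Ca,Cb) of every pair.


V(x) = -x^-3 + x^-2 - x^-1 + 3 - x + x^2 - x^3
bracket: A^-15 - A^-11 + A^-7 - 3A^-3 + A - A^5 + A^9, w = -1
1 component, writhe -1, over 13 crossings
det 9, colorings 27 of 3^13 — tricolorable
observation: w = -1 shifts under R1 moves; the (-A^3)^(1) factor cancels that in V


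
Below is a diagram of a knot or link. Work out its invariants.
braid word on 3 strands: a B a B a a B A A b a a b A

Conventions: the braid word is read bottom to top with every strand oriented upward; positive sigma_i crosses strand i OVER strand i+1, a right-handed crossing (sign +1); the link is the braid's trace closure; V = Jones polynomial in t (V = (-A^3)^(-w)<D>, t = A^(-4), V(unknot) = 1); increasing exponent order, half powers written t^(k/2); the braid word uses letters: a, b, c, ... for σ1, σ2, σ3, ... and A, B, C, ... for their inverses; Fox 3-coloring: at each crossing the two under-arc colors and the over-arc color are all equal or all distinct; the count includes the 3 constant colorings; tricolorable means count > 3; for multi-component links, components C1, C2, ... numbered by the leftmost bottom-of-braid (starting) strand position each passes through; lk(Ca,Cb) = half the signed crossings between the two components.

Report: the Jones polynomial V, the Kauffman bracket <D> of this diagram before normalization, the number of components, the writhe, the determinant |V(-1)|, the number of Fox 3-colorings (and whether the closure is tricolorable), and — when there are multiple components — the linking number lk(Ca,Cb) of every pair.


Jones polynomial: V(t) = -t^-2 + 2t^-1 - 3 + 5t - 4t^2 + 5t^3 - 4t^4 + 2t^5 - t^6
<D> = -A^-18 + 2A^-14 - 4A^-10 + 5A^-6 - 4A^-2 + 5A^2 - 3A^6 + 2A^10 - A^14; writhe +2
components 1, writhe +2 (14 crossings)
3-colorings: 9 of 3^14, det 27 — tricolorable
note: w = +2 (over 14 crossings) is diagram-only; (-A^3)^(-2) removes it from V


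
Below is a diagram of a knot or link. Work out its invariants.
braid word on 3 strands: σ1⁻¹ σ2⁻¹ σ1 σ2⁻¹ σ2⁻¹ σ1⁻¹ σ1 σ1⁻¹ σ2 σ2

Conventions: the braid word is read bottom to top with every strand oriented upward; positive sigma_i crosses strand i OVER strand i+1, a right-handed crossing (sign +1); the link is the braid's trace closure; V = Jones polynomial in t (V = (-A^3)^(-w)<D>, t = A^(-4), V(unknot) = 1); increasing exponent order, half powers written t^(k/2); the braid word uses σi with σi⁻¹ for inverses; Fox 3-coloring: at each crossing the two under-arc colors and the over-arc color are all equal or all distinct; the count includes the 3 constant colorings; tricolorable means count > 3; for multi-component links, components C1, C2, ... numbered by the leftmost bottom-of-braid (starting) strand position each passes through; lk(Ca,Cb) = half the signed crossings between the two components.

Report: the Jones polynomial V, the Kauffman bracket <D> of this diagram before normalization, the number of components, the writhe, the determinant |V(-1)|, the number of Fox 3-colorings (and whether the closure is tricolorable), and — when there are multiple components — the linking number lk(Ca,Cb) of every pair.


Jones polynomial: V(t) = -t^-5 + t^-4 - t^-3 + 2t^-2 - t^-1 + 2 - t
<D> = -A^-10 + 2A^-6 - A^-2 + 2A^2 - A^6 + A^10 - A^14; writhe -2
components 1, writhe -2 (10 crossings)
3-colorings: 9 of 3^10, det 9 — tricolorable
note: w = -2 (over 10 crossings) is diagram-only; (-A^3)^(2) removes it from V


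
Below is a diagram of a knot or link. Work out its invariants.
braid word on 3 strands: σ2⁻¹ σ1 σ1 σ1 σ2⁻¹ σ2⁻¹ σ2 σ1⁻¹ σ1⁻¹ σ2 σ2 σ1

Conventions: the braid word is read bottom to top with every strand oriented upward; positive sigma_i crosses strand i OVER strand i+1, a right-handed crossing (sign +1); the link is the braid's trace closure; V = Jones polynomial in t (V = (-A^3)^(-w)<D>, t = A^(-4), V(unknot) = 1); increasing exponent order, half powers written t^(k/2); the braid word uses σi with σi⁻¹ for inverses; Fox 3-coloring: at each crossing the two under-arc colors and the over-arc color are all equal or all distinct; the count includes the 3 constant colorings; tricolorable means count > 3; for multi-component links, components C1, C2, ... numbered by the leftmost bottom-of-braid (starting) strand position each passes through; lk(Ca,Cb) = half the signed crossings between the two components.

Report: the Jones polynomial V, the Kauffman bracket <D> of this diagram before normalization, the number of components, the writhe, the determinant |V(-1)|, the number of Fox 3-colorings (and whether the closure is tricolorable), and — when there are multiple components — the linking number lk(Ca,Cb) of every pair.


V(t) = -t^-2 + 2t^-1 - 2 + 4t - 4t^2 + 4t^3 - 3t^4 + 2t^5 - t^6
bracket: -A^-18 + 2A^-14 - 3A^-10 + 4A^-6 - 4A^-2 + 4A^2 - 2A^6 + 2A^10 - A^14, w = +2
1 component, writhe +2, over 12 crossings
det 23, colorings 3 of 3^12 — not tricolorable
observation: free reduction leaves σ2⁻¹ σ1 σ1 σ1 σ2⁻¹ σ1⁻¹ σ1⁻¹ σ2 σ2 σ1 of the original 12 letters


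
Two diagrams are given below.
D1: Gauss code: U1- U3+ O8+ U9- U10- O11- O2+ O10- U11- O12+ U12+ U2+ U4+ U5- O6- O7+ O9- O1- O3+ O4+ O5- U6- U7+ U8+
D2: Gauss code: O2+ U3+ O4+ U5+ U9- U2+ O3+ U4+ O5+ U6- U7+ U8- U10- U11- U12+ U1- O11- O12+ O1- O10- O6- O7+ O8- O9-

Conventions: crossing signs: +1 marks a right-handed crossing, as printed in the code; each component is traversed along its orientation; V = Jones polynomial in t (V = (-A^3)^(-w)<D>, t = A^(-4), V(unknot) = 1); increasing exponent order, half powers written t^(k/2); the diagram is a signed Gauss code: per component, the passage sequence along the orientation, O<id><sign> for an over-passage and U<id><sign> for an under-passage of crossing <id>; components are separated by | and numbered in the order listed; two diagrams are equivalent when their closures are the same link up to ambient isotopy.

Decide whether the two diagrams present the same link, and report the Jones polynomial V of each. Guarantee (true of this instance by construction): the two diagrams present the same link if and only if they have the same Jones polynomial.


equivalent: no
V(D1) = 1  (w 0, c 12, <D> = 1)
D2 (bracket -A^-16 + A^-12 + A^-4; 12 crossings at w = 0): V = t + t^3 - t^4
why: 2 classes among 2 diagrams; unequal V(t) rules out equality


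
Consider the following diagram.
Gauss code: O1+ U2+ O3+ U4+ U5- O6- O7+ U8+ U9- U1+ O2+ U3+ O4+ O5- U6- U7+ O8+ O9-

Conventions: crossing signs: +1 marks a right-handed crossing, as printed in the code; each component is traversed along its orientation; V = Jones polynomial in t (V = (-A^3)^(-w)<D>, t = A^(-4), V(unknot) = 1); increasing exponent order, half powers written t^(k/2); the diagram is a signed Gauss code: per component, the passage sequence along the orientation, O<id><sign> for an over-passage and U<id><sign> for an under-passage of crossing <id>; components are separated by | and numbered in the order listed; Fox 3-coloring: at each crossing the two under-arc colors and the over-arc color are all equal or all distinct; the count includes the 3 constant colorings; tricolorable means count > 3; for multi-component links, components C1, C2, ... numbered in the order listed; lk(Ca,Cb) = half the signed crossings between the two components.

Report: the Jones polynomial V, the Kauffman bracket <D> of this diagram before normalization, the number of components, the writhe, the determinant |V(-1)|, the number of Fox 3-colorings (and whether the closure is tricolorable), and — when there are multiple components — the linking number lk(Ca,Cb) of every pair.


V(t) = t + t^3 - t^4
bracket: A^-7 - A^-3 - A^5, w = +3
1 component, writhe +3, over 9 crossings
det 3, colorings 9 of 3^9 — tricolorable
observation: V spans 3 powers of t: at least 3 crossings in any diagram


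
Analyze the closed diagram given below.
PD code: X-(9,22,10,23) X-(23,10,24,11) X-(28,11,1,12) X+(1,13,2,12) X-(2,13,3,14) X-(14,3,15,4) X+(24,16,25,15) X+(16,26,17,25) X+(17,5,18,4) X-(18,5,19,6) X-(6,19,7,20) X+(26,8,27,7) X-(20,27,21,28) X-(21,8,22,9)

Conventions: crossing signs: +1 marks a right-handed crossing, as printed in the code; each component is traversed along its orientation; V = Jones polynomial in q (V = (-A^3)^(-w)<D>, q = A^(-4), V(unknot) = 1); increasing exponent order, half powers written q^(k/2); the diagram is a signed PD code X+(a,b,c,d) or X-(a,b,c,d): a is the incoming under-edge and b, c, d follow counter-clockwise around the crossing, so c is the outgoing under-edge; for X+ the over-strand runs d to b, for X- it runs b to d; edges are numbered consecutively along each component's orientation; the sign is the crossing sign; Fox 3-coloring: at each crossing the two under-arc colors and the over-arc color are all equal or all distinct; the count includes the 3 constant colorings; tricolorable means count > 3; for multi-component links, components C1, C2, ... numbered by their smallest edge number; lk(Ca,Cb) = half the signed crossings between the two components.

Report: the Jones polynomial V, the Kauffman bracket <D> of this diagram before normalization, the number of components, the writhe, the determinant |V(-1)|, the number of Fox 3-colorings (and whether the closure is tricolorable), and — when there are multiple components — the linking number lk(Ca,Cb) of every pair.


V(q) = -q^-8 + 3q^-7 - 5q^-6 + 6q^-5 - 7q^-4 + 7q^-3 - 5q^-2 + 4q^-1 - 1
bracket: -A^-12 + 4A^-8 - 5A^-4 + 7 - 7A^4 + 6A^8 - 5A^12 + 3A^16 - A^20, w = -4
1 component, writhe -4, over 14 crossings
det 39, colorings 9 of 3^14 — tricolorable
observation: det 39 = |V(-1)|; divisible by 3, so tricolorable


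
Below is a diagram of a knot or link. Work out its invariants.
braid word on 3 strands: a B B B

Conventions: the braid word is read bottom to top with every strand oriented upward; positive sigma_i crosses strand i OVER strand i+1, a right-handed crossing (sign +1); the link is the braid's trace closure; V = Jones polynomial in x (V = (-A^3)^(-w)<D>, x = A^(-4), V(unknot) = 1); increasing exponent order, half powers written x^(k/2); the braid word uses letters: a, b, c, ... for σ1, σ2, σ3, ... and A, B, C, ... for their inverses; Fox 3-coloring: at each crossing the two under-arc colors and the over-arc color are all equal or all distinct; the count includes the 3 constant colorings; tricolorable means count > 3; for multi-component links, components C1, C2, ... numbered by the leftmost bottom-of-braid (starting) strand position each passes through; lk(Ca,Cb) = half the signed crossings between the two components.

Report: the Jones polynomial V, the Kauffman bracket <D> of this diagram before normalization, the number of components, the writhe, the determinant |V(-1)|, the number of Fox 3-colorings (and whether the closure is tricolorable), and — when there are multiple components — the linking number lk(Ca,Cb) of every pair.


V(x) = -x^-4 + x^-3 + x^-1
bracket: A^-2 + A^6 - A^10, w = -2
1 component, writhe -2, over 4 crossings
det 3, colorings 9 of 3^4 — tricolorable
observation: w = -2 (over 4 crossings) is diagram-only; (-A^3)^(2) removes it from V


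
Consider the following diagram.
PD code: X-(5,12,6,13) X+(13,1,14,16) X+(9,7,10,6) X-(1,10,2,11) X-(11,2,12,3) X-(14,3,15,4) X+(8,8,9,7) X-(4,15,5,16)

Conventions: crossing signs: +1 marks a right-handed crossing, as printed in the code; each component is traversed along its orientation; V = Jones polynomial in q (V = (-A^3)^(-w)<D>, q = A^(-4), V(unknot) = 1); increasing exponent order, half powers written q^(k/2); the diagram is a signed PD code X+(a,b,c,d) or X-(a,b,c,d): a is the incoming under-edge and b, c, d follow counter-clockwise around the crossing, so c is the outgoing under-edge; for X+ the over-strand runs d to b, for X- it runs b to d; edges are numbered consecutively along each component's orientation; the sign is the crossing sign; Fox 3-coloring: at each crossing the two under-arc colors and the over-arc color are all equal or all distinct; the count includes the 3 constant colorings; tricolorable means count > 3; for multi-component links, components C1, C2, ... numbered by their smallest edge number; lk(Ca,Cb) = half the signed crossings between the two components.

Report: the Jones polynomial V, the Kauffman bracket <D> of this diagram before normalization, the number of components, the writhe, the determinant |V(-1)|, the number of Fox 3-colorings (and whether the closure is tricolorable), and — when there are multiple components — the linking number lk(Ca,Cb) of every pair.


V(q) = -q^-6 + q^-5 - q^-4 + 2q^-3 - q^-2 + q^-1
bracket: A^-2 - A^2 + 2A^6 - A^10 + A^14 - A^18, w = -2
1 component, writhe -2, over 8 crossings
det 7, colorings 3 of 3^8 — not tricolorable
observation: det 7 = |V(-1)|; not divisible by 3, so not tricolorable


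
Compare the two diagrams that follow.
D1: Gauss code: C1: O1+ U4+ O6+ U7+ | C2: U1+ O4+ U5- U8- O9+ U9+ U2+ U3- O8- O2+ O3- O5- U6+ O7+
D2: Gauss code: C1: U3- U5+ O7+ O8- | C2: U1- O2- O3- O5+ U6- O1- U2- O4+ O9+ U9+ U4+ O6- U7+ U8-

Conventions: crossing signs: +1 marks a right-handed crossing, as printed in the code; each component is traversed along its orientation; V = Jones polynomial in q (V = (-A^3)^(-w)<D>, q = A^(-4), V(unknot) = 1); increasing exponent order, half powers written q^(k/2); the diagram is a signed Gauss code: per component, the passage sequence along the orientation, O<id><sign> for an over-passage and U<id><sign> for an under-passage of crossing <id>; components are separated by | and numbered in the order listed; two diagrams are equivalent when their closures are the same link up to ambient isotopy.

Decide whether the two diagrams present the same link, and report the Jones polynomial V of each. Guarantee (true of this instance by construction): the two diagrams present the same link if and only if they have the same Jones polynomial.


equivalent: no
D1 (bracket A^-13 - A^-9 + A^-5 + A^3; 9 crossings at w = +3): V = -q^(3/2) - q^(7/2) + q^(9/2) - q^(11/2)
V(D2) = q^(-9/2) - q^(-5/2) - q^(-3/2) - q^(-1/2)  [9 crossings, <D> = A^-1 + A^3 + A^7 - A^15, w = -1]
observation: comparing 2 Jones polynomials yields 2 groups


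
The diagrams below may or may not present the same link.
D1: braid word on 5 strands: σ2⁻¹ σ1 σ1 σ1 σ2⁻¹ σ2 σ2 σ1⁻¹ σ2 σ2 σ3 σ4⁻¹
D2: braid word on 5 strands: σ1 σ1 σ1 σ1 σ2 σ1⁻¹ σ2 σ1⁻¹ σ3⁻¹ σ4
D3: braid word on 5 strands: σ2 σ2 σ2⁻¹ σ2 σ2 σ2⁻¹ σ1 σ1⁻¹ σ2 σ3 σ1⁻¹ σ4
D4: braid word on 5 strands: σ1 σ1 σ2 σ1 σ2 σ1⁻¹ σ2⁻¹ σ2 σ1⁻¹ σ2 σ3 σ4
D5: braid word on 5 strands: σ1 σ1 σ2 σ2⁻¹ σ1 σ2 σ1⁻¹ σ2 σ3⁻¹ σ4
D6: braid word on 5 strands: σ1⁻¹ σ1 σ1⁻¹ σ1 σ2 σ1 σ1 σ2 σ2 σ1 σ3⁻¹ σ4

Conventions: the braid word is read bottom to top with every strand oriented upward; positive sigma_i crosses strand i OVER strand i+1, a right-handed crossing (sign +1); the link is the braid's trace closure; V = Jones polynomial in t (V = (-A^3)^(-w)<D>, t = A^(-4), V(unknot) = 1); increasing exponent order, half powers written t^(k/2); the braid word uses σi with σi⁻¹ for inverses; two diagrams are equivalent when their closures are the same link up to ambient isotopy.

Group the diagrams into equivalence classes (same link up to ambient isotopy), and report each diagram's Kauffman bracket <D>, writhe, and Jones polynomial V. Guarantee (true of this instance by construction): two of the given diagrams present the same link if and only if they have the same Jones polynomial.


classes: {D1, D2, D4, D5} | {D3} | {D6}
V(D1) = t - t^2 + 2t^3 - t^4 + t^5 - t^6  [12 crossings, <D> = -A^-12 + A^-8 - A^-4 + 2 - A^4 + A^8, w = +4]
V(D2) = t - t^2 + 2t^3 - t^4 + t^5 - t^6  (w +4, c 10, <D> = -A^-12 + A^-8 - A^-4 + 2 - A^4 + A^8)
V(D3) = t + t^3 - t^4  (w +4, c 12, <D> = -A^-4 + 1 + A^8)
V(D4) = t - t^2 + 2t^3 - t^4 + t^5 - t^6  (w +6, c 12, <D> = -A^-6 + A^-2 - A^2 + 2A^6 - A^10 + A^14)
V(D5) = t - t^2 + 2t^3 - t^4 + t^5 - t^6  [10 crossings, <D> = -A^-12 + A^-8 - A^-4 + 2 - A^4 + A^8, w = +4]
V(D6) = t^2 + t^4 - t^5 + t^6 - t^7  (w +6, c 12, <D> = -A^-10 + A^-6 - A^-2 + A^2 + A^10)
insight: 3 classes among 6 diagrams; unequal V(t) rules out equality


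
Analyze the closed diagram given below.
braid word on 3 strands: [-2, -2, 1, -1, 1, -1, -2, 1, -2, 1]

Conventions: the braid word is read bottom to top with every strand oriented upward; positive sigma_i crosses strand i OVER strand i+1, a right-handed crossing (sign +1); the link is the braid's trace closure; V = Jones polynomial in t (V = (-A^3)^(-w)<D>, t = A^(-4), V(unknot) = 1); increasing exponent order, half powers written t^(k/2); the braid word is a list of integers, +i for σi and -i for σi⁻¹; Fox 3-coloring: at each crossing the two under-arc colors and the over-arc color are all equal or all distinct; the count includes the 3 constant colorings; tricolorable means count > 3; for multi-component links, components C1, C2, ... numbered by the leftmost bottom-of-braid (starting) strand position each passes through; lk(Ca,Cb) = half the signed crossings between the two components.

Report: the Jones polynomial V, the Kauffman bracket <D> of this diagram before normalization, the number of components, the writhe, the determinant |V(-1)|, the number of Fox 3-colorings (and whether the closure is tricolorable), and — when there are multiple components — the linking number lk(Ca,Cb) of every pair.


Jones polynomial: V(t) = t^-5 - 2t^-4 + 2t^-3 - 2t^-2 + 2t^-1 - 1 + t
<D> = A^-10 - A^-6 + 2A^-2 - 2A^2 + 2A^6 - 2A^10 + A^14; writhe -2
components 1, writhe -2 (10 crossings)
3-colorings: 3 of 3^10, det 11 — not tricolorable
note: w = -2 (over 10 crossings) is diagram-only; (-A^3)^(2) removes it from V


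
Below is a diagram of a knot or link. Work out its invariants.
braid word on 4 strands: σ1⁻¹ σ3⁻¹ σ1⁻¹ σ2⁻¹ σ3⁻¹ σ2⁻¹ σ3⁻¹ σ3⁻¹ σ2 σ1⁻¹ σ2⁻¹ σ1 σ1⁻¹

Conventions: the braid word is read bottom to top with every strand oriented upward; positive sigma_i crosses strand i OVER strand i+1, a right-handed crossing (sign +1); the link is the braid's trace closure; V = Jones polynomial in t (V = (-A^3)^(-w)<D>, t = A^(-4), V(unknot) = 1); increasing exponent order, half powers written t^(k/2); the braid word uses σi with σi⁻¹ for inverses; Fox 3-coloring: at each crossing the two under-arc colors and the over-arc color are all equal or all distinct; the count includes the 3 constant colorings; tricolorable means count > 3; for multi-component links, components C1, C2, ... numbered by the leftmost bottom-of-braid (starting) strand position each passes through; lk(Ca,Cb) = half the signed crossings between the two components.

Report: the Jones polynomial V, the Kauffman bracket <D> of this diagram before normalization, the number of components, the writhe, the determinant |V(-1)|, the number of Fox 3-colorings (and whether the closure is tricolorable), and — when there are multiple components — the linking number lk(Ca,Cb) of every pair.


V = -t^-8 + t^-5 + t^-3
<D> = -A^-15 - A^-7 + A^5 (w = -9)
1 component over 13 crossings, w = -9
9 Fox colorings among 3^13, |V(-1)| = 3: tricolorable
why: the span of V is 5, forcing >= 5 crossings in any diagram


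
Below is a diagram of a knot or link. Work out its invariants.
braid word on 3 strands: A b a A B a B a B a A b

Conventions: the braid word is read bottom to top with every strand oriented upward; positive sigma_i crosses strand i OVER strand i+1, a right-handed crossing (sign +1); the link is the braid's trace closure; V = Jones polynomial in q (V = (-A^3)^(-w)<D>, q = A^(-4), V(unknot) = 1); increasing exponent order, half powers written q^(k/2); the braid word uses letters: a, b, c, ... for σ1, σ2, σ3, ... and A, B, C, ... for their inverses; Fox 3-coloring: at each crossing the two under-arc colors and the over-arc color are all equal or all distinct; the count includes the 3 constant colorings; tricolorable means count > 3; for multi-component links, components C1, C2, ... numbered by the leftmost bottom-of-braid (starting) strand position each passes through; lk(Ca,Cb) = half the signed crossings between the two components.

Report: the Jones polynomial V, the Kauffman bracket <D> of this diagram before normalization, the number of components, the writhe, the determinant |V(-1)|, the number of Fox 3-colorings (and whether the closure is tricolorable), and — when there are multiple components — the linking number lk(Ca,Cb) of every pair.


V = 1
<D> = 1 (w = 0)
1 component over 12 crossings, w = 0
3 Fox colorings among 3^12, |V(-1)| = 1: not tricolorable
why: |V(-1)| = 1: so not tricolorable, since 3 does not divide 1


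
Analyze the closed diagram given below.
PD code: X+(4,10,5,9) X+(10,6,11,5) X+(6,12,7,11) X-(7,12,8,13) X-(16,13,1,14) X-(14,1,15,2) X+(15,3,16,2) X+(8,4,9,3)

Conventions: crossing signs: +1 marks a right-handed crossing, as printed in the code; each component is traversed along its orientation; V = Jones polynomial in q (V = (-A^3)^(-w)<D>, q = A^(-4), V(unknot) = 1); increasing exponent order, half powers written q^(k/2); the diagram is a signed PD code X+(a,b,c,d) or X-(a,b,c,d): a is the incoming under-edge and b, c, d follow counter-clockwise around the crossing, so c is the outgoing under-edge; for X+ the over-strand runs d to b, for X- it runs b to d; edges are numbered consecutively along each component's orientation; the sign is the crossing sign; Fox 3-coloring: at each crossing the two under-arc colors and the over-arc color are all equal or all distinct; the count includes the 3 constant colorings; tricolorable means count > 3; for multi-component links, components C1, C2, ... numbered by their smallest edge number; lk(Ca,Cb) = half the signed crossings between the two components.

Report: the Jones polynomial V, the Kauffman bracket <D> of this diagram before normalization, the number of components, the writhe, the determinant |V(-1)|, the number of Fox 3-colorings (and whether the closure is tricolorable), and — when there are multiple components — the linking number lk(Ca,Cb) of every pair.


Jones polynomial: V(q) = q + q^3 - q^4
<D> = -A^-10 + A^-6 + A^2; writhe +2
components 1, writhe +2 (8 crossings)
3-colorings: 9 of 3^8, det 3 — tricolorable
note: det 3 = |V(-1)|; divisible by 3, so tricolorable


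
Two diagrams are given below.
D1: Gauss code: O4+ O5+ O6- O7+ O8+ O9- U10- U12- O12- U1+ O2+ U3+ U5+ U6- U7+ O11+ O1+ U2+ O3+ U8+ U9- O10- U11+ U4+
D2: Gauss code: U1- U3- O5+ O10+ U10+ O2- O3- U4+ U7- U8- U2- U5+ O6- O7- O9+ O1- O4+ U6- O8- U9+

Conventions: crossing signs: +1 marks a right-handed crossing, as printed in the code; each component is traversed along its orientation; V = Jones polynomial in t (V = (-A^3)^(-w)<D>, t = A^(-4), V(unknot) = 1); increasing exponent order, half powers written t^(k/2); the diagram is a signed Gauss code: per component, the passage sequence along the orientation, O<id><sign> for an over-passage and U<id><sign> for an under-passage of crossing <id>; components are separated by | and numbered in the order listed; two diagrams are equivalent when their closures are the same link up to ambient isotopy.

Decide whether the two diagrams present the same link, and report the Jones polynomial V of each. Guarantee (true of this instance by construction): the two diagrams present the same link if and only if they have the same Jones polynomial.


equivalent: no
V(D1) = t - t^2 + 2t^3 - t^4 + t^5 - t^6  (w +4, c 12, <D> = -A^-12 + A^-8 - A^-4 + 2 - A^4 + A^8)
D2 (bracket A^-6; 10 crossings at w = -2): V = 1
why: 2 values of V(t) split the 2 diagrams


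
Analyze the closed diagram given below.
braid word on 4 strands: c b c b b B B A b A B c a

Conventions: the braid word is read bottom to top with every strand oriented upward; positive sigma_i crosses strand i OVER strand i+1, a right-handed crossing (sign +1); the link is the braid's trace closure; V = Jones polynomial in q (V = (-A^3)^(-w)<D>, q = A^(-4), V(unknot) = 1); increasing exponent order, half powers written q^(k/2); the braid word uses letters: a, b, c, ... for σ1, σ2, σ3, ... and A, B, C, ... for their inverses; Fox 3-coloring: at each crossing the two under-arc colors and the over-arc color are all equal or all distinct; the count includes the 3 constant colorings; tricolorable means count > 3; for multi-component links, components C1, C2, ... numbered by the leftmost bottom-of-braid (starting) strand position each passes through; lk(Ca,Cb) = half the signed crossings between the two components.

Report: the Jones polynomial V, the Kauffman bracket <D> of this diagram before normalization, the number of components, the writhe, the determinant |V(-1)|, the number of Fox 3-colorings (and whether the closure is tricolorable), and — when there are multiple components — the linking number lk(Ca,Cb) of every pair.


Jones polynomial: V(q) = q^-1 - 1 + 3q - q^2 + 3q^3 - 2q^4 + q^5
<D> = -A^-11 + 2A^-7 - 3A^-3 + A - 3A^5 + A^9 - A^13; writhe +3
components 3, writhe +3 (13 crossings)
linking number lk(C1,C2) = +1
lk(C1,C3): -1
lk(C2,C3) = +1
3-colorings: 9 of 3^13, det 12 — tricolorable
note: w = +3 (over 13 crossings) is diagram-only; (-A^3)^(-3) removes it from V


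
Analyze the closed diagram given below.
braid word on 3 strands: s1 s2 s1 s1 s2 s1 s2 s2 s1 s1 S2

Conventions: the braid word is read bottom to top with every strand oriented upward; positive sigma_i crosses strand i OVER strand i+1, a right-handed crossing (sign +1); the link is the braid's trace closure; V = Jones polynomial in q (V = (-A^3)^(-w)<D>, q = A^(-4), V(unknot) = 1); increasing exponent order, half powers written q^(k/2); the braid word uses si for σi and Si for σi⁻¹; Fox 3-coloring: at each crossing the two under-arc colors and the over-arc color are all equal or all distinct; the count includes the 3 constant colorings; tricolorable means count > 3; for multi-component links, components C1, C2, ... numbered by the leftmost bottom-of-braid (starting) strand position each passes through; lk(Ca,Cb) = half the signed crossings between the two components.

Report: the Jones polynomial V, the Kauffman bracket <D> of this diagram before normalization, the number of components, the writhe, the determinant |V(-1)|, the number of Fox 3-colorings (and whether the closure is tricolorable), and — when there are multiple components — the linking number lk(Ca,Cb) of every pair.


V = -q^(7/2) - q^(11/2)
<D> = A^5 + A^13 (w = +9)
2 components over 11 crossings, w = +9
lk(C1,C2): +3
3 Fox colorings among 3^11, |V(-1)| = 2: not tricolorable
why: the span of V is 2, within the link bound 11 + 2 - 1
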